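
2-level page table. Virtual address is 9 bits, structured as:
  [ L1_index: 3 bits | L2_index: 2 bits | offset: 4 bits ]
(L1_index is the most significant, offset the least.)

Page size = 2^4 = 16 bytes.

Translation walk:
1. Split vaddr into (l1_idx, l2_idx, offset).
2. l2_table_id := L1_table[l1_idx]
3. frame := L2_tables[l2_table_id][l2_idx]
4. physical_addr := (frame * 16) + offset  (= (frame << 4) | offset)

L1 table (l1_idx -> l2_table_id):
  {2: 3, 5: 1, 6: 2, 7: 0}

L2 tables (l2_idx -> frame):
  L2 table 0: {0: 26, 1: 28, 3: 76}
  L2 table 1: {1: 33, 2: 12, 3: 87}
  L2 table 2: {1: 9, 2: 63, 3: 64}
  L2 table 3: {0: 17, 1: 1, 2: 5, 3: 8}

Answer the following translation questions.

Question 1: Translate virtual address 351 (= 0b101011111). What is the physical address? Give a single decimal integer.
vaddr = 351 = 0b101011111
Split: l1_idx=5, l2_idx=1, offset=15
L1[5] = 1
L2[1][1] = 33
paddr = 33 * 16 + 15 = 543

Answer: 543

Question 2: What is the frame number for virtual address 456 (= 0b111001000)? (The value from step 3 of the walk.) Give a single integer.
vaddr = 456: l1_idx=7, l2_idx=0
L1[7] = 0; L2[0][0] = 26

Answer: 26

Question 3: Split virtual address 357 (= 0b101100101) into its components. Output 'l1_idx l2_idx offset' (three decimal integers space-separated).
Answer: 5 2 5

Derivation:
vaddr = 357 = 0b101100101
  top 3 bits -> l1_idx = 5
  next 2 bits -> l2_idx = 2
  bottom 4 bits -> offset = 5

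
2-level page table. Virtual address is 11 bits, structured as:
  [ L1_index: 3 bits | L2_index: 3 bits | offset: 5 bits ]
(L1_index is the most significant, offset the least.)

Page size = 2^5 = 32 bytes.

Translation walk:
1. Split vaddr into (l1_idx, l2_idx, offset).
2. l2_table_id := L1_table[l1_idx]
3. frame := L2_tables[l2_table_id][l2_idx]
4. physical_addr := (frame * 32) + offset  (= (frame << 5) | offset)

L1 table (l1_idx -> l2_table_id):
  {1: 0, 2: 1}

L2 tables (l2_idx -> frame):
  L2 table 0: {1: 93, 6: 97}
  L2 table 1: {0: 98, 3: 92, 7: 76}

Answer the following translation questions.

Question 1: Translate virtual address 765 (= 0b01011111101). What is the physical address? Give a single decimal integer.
vaddr = 765 = 0b01011111101
Split: l1_idx=2, l2_idx=7, offset=29
L1[2] = 1
L2[1][7] = 76
paddr = 76 * 32 + 29 = 2461

Answer: 2461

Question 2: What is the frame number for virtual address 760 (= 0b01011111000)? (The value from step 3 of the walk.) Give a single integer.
vaddr = 760: l1_idx=2, l2_idx=7
L1[2] = 1; L2[1][7] = 76

Answer: 76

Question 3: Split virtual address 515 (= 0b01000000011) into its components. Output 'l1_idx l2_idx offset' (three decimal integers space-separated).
vaddr = 515 = 0b01000000011
  top 3 bits -> l1_idx = 2
  next 3 bits -> l2_idx = 0
  bottom 5 bits -> offset = 3

Answer: 2 0 3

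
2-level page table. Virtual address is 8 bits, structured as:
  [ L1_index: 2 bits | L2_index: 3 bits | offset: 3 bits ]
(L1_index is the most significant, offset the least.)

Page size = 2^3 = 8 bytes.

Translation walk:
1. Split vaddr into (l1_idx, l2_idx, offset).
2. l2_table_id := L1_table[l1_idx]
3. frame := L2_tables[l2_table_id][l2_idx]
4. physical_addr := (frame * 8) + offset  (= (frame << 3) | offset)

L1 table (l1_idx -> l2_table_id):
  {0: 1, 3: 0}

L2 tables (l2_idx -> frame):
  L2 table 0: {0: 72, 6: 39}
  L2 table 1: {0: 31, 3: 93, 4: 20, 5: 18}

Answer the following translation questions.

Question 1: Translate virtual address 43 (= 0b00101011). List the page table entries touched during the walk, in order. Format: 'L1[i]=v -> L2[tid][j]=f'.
vaddr = 43 = 0b00101011
Split: l1_idx=0, l2_idx=5, offset=3

Answer: L1[0]=1 -> L2[1][5]=18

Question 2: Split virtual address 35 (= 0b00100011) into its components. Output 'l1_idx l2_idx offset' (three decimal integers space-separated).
Answer: 0 4 3

Derivation:
vaddr = 35 = 0b00100011
  top 2 bits -> l1_idx = 0
  next 3 bits -> l2_idx = 4
  bottom 3 bits -> offset = 3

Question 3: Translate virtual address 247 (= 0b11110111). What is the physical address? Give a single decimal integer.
vaddr = 247 = 0b11110111
Split: l1_idx=3, l2_idx=6, offset=7
L1[3] = 0
L2[0][6] = 39
paddr = 39 * 8 + 7 = 319

Answer: 319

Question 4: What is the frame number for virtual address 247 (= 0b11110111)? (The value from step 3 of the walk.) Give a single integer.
vaddr = 247: l1_idx=3, l2_idx=6
L1[3] = 0; L2[0][6] = 39

Answer: 39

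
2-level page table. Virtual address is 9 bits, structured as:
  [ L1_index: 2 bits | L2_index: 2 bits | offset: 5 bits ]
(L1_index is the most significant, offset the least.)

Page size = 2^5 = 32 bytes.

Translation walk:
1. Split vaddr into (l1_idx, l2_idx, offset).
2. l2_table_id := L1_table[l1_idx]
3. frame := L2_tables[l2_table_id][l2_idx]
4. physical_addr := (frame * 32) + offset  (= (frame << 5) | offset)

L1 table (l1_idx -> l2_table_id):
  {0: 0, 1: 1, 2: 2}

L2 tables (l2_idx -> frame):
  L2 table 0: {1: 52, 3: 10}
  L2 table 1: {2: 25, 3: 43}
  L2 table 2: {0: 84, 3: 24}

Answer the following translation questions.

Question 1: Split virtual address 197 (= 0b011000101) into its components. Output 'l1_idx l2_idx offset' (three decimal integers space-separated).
vaddr = 197 = 0b011000101
  top 2 bits -> l1_idx = 1
  next 2 bits -> l2_idx = 2
  bottom 5 bits -> offset = 5

Answer: 1 2 5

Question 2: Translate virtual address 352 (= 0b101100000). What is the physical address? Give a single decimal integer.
vaddr = 352 = 0b101100000
Split: l1_idx=2, l2_idx=3, offset=0
L1[2] = 2
L2[2][3] = 24
paddr = 24 * 32 + 0 = 768

Answer: 768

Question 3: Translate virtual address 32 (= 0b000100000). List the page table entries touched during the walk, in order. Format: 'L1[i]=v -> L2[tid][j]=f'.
Answer: L1[0]=0 -> L2[0][1]=52

Derivation:
vaddr = 32 = 0b000100000
Split: l1_idx=0, l2_idx=1, offset=0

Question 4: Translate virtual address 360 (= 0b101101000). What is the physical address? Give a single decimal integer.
vaddr = 360 = 0b101101000
Split: l1_idx=2, l2_idx=3, offset=8
L1[2] = 2
L2[2][3] = 24
paddr = 24 * 32 + 8 = 776

Answer: 776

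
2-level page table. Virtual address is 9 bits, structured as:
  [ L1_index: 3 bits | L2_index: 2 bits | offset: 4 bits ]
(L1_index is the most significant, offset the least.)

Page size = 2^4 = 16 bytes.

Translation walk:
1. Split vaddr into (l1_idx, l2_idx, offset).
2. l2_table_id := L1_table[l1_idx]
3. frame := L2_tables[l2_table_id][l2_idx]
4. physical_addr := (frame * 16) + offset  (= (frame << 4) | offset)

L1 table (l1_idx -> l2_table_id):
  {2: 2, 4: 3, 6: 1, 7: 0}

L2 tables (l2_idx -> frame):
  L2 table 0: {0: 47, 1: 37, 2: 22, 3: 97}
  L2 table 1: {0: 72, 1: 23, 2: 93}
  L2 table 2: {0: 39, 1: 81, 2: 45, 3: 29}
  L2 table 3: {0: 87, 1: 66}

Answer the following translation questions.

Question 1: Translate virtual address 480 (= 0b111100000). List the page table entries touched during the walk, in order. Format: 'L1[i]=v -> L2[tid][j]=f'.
Answer: L1[7]=0 -> L2[0][2]=22

Derivation:
vaddr = 480 = 0b111100000
Split: l1_idx=7, l2_idx=2, offset=0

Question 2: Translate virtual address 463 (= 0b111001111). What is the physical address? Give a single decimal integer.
vaddr = 463 = 0b111001111
Split: l1_idx=7, l2_idx=0, offset=15
L1[7] = 0
L2[0][0] = 47
paddr = 47 * 16 + 15 = 767

Answer: 767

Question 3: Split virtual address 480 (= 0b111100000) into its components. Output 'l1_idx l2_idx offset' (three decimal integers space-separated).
vaddr = 480 = 0b111100000
  top 3 bits -> l1_idx = 7
  next 2 bits -> l2_idx = 2
  bottom 4 bits -> offset = 0

Answer: 7 2 0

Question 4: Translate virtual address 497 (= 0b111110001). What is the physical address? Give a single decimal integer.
Answer: 1553

Derivation:
vaddr = 497 = 0b111110001
Split: l1_idx=7, l2_idx=3, offset=1
L1[7] = 0
L2[0][3] = 97
paddr = 97 * 16 + 1 = 1553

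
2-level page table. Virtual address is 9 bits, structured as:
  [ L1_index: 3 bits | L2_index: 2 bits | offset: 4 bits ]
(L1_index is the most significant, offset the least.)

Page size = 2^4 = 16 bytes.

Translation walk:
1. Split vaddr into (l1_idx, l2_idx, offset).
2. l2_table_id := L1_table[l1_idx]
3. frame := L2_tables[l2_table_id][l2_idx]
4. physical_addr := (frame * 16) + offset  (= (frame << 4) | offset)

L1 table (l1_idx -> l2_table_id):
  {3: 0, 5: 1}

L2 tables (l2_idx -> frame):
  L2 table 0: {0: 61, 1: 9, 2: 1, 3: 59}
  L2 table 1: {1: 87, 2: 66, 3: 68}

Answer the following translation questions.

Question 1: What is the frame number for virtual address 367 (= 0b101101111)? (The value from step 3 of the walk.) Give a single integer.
vaddr = 367: l1_idx=5, l2_idx=2
L1[5] = 1; L2[1][2] = 66

Answer: 66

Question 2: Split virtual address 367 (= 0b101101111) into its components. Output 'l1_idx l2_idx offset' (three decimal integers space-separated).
vaddr = 367 = 0b101101111
  top 3 bits -> l1_idx = 5
  next 2 bits -> l2_idx = 2
  bottom 4 bits -> offset = 15

Answer: 5 2 15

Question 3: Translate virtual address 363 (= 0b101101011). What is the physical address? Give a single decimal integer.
vaddr = 363 = 0b101101011
Split: l1_idx=5, l2_idx=2, offset=11
L1[5] = 1
L2[1][2] = 66
paddr = 66 * 16 + 11 = 1067

Answer: 1067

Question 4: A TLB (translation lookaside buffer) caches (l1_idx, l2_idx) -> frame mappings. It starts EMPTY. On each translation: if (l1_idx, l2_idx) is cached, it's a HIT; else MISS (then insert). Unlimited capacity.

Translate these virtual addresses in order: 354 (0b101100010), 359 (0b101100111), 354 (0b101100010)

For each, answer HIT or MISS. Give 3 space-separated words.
vaddr=354: (5,2) not in TLB -> MISS, insert
vaddr=359: (5,2) in TLB -> HIT
vaddr=354: (5,2) in TLB -> HIT

Answer: MISS HIT HIT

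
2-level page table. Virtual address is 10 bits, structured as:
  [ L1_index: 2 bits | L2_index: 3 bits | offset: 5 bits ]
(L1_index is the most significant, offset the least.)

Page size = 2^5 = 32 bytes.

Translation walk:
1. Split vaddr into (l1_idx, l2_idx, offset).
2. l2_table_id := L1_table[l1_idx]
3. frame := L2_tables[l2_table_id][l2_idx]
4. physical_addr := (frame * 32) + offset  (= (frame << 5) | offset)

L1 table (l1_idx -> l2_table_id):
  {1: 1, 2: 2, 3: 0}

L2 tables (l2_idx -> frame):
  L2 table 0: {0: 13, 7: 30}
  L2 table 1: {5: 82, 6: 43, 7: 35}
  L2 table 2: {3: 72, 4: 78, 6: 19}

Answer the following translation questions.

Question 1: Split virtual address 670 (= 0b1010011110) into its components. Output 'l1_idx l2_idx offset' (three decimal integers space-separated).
Answer: 2 4 30

Derivation:
vaddr = 670 = 0b1010011110
  top 2 bits -> l1_idx = 2
  next 3 bits -> l2_idx = 4
  bottom 5 bits -> offset = 30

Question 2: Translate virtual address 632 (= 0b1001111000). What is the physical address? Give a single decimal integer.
vaddr = 632 = 0b1001111000
Split: l1_idx=2, l2_idx=3, offset=24
L1[2] = 2
L2[2][3] = 72
paddr = 72 * 32 + 24 = 2328

Answer: 2328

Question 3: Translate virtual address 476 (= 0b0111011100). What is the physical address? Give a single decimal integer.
Answer: 1404

Derivation:
vaddr = 476 = 0b0111011100
Split: l1_idx=1, l2_idx=6, offset=28
L1[1] = 1
L2[1][6] = 43
paddr = 43 * 32 + 28 = 1404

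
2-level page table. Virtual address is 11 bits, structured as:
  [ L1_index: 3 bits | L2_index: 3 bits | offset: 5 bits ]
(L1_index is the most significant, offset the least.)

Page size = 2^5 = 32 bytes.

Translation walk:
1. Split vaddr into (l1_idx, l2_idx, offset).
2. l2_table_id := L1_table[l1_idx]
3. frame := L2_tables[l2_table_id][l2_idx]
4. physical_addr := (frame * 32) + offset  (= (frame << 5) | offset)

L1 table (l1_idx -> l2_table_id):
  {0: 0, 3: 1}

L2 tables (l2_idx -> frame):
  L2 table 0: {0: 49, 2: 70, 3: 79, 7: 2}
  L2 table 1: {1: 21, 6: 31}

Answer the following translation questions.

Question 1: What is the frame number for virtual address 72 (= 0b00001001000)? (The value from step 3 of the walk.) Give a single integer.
vaddr = 72: l1_idx=0, l2_idx=2
L1[0] = 0; L2[0][2] = 70

Answer: 70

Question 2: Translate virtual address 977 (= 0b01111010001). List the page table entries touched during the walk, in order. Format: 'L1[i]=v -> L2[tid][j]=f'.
Answer: L1[3]=1 -> L2[1][6]=31

Derivation:
vaddr = 977 = 0b01111010001
Split: l1_idx=3, l2_idx=6, offset=17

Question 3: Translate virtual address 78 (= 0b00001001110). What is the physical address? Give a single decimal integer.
vaddr = 78 = 0b00001001110
Split: l1_idx=0, l2_idx=2, offset=14
L1[0] = 0
L2[0][2] = 70
paddr = 70 * 32 + 14 = 2254

Answer: 2254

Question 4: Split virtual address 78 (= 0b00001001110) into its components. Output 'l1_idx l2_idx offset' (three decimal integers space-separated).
Answer: 0 2 14

Derivation:
vaddr = 78 = 0b00001001110
  top 3 bits -> l1_idx = 0
  next 3 bits -> l2_idx = 2
  bottom 5 bits -> offset = 14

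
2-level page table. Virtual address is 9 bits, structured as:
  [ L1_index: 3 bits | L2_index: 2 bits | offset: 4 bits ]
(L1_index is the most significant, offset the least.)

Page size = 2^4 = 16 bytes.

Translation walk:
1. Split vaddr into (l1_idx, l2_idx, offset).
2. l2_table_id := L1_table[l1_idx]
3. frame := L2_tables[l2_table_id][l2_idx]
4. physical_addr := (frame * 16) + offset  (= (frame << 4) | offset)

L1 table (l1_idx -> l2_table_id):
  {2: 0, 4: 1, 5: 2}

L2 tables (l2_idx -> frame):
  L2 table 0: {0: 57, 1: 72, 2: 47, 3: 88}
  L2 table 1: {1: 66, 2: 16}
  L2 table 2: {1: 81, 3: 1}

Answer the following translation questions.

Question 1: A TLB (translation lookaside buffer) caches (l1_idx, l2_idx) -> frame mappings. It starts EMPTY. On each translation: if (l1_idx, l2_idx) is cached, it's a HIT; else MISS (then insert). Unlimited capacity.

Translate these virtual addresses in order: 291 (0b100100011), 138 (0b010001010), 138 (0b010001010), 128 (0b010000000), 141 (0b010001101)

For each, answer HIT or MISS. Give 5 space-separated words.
Answer: MISS MISS HIT HIT HIT

Derivation:
vaddr=291: (4,2) not in TLB -> MISS, insert
vaddr=138: (2,0) not in TLB -> MISS, insert
vaddr=138: (2,0) in TLB -> HIT
vaddr=128: (2,0) in TLB -> HIT
vaddr=141: (2,0) in TLB -> HIT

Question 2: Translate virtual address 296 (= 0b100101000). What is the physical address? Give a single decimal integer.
vaddr = 296 = 0b100101000
Split: l1_idx=4, l2_idx=2, offset=8
L1[4] = 1
L2[1][2] = 16
paddr = 16 * 16 + 8 = 264

Answer: 264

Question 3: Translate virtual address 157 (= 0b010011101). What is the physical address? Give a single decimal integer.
vaddr = 157 = 0b010011101
Split: l1_idx=2, l2_idx=1, offset=13
L1[2] = 0
L2[0][1] = 72
paddr = 72 * 16 + 13 = 1165

Answer: 1165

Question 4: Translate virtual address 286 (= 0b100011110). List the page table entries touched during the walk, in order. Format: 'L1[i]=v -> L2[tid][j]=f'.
Answer: L1[4]=1 -> L2[1][1]=66

Derivation:
vaddr = 286 = 0b100011110
Split: l1_idx=4, l2_idx=1, offset=14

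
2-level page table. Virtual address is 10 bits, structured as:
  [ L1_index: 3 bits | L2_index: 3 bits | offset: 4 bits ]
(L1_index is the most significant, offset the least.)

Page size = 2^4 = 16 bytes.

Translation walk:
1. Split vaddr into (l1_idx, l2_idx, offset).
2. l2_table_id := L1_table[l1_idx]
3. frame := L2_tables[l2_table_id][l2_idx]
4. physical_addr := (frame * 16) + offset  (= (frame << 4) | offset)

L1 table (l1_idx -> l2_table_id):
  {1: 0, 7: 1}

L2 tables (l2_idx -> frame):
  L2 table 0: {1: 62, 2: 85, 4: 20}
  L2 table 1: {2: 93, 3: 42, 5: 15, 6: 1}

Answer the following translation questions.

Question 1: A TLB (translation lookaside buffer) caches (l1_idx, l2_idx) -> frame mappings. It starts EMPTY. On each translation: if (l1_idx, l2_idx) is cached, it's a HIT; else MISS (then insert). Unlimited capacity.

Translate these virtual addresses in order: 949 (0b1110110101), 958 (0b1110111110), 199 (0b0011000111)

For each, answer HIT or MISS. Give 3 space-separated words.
vaddr=949: (7,3) not in TLB -> MISS, insert
vaddr=958: (7,3) in TLB -> HIT
vaddr=199: (1,4) not in TLB -> MISS, insert

Answer: MISS HIT MISS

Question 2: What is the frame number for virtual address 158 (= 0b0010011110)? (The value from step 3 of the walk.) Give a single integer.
Answer: 62

Derivation:
vaddr = 158: l1_idx=1, l2_idx=1
L1[1] = 0; L2[0][1] = 62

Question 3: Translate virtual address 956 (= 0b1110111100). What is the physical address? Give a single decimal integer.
vaddr = 956 = 0b1110111100
Split: l1_idx=7, l2_idx=3, offset=12
L1[7] = 1
L2[1][3] = 42
paddr = 42 * 16 + 12 = 684

Answer: 684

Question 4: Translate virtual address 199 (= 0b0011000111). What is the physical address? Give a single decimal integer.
vaddr = 199 = 0b0011000111
Split: l1_idx=1, l2_idx=4, offset=7
L1[1] = 0
L2[0][4] = 20
paddr = 20 * 16 + 7 = 327

Answer: 327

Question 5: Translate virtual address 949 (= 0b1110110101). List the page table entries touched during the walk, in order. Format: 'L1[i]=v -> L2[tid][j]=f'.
vaddr = 949 = 0b1110110101
Split: l1_idx=7, l2_idx=3, offset=5

Answer: L1[7]=1 -> L2[1][3]=42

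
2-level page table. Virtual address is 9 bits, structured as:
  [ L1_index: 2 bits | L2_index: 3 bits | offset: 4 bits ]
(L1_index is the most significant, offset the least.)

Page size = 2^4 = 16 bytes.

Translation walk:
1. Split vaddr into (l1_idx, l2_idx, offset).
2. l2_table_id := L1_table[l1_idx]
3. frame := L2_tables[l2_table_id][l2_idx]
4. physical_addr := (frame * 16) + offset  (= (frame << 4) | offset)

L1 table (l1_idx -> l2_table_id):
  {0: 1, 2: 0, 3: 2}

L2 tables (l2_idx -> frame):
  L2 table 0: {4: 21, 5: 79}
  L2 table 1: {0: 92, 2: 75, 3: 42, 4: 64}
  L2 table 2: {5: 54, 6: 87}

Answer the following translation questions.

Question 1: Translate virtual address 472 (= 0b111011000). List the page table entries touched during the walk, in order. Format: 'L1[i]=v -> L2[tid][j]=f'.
vaddr = 472 = 0b111011000
Split: l1_idx=3, l2_idx=5, offset=8

Answer: L1[3]=2 -> L2[2][5]=54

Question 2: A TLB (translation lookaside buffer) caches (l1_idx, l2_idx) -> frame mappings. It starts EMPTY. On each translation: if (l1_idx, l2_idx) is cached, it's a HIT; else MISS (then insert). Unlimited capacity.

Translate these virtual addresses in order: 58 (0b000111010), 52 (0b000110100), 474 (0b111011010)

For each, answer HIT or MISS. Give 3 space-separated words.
vaddr=58: (0,3) not in TLB -> MISS, insert
vaddr=52: (0,3) in TLB -> HIT
vaddr=474: (3,5) not in TLB -> MISS, insert

Answer: MISS HIT MISS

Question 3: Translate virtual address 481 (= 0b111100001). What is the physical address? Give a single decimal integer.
vaddr = 481 = 0b111100001
Split: l1_idx=3, l2_idx=6, offset=1
L1[3] = 2
L2[2][6] = 87
paddr = 87 * 16 + 1 = 1393

Answer: 1393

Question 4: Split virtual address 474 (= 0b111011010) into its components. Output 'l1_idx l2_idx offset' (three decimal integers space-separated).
Answer: 3 5 10

Derivation:
vaddr = 474 = 0b111011010
  top 2 bits -> l1_idx = 3
  next 3 bits -> l2_idx = 5
  bottom 4 bits -> offset = 10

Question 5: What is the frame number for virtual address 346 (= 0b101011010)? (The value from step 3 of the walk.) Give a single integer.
Answer: 79

Derivation:
vaddr = 346: l1_idx=2, l2_idx=5
L1[2] = 0; L2[0][5] = 79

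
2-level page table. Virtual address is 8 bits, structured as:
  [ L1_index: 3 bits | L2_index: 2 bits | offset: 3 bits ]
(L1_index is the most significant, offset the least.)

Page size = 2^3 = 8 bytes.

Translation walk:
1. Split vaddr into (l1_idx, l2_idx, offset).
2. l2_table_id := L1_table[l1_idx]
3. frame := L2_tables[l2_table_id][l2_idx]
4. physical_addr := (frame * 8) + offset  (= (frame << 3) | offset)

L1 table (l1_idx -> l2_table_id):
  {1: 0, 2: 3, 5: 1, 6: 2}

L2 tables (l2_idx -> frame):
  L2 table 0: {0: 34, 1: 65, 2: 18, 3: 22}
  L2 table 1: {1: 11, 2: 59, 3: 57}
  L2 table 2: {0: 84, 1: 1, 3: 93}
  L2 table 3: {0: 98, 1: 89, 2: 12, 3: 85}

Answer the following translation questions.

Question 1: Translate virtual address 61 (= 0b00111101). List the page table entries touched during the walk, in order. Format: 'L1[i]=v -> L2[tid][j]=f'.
Answer: L1[1]=0 -> L2[0][3]=22

Derivation:
vaddr = 61 = 0b00111101
Split: l1_idx=1, l2_idx=3, offset=5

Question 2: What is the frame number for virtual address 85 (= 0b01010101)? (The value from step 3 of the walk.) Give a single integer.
vaddr = 85: l1_idx=2, l2_idx=2
L1[2] = 3; L2[3][2] = 12

Answer: 12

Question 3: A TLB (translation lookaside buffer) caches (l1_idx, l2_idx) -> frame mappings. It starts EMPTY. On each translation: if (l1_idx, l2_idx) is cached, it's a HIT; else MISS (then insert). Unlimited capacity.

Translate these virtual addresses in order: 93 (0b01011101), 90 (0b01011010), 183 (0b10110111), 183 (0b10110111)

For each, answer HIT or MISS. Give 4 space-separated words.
vaddr=93: (2,3) not in TLB -> MISS, insert
vaddr=90: (2,3) in TLB -> HIT
vaddr=183: (5,2) not in TLB -> MISS, insert
vaddr=183: (5,2) in TLB -> HIT

Answer: MISS HIT MISS HIT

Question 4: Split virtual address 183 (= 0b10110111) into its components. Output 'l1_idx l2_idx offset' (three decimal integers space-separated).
Answer: 5 2 7

Derivation:
vaddr = 183 = 0b10110111
  top 3 bits -> l1_idx = 5
  next 2 bits -> l2_idx = 2
  bottom 3 bits -> offset = 7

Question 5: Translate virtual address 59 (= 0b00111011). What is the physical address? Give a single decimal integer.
Answer: 179

Derivation:
vaddr = 59 = 0b00111011
Split: l1_idx=1, l2_idx=3, offset=3
L1[1] = 0
L2[0][3] = 22
paddr = 22 * 8 + 3 = 179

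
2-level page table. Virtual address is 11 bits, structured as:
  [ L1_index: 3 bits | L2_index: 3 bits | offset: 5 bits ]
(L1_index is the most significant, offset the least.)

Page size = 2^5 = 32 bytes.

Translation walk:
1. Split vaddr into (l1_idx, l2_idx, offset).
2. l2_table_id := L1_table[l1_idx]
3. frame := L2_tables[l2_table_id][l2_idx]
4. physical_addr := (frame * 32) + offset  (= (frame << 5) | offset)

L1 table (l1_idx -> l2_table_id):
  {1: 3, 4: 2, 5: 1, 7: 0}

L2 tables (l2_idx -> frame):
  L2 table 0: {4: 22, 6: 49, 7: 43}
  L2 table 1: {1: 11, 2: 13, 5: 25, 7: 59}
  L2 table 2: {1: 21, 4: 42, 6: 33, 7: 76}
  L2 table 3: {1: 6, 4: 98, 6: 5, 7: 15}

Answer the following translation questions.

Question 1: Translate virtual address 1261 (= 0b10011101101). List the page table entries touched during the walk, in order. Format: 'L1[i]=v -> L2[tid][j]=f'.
vaddr = 1261 = 0b10011101101
Split: l1_idx=4, l2_idx=7, offset=13

Answer: L1[4]=2 -> L2[2][7]=76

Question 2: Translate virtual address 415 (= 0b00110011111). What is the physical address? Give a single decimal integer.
Answer: 3167

Derivation:
vaddr = 415 = 0b00110011111
Split: l1_idx=1, l2_idx=4, offset=31
L1[1] = 3
L2[3][4] = 98
paddr = 98 * 32 + 31 = 3167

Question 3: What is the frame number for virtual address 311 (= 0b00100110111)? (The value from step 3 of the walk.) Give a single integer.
Answer: 6

Derivation:
vaddr = 311: l1_idx=1, l2_idx=1
L1[1] = 3; L2[3][1] = 6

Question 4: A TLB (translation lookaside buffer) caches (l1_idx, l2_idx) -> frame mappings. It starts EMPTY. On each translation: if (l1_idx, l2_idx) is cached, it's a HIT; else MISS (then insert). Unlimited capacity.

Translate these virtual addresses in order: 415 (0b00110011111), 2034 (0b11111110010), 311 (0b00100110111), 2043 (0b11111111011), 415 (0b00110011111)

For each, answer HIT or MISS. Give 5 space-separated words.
vaddr=415: (1,4) not in TLB -> MISS, insert
vaddr=2034: (7,7) not in TLB -> MISS, insert
vaddr=311: (1,1) not in TLB -> MISS, insert
vaddr=2043: (7,7) in TLB -> HIT
vaddr=415: (1,4) in TLB -> HIT

Answer: MISS MISS MISS HIT HIT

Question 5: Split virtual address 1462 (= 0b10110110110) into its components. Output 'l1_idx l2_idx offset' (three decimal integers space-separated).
vaddr = 1462 = 0b10110110110
  top 3 bits -> l1_idx = 5
  next 3 bits -> l2_idx = 5
  bottom 5 bits -> offset = 22

Answer: 5 5 22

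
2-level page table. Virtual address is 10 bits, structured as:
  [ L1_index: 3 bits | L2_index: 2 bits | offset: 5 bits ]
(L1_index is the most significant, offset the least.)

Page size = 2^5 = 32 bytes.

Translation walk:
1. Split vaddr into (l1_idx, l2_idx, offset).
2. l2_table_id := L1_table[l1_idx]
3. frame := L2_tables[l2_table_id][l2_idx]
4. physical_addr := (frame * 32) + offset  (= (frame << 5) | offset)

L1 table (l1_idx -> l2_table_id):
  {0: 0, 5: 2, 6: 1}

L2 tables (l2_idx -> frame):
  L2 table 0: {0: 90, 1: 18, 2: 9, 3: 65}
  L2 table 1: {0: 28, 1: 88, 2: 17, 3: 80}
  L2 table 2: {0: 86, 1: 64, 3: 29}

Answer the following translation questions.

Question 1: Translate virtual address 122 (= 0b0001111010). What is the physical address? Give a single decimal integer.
vaddr = 122 = 0b0001111010
Split: l1_idx=0, l2_idx=3, offset=26
L1[0] = 0
L2[0][3] = 65
paddr = 65 * 32 + 26 = 2106

Answer: 2106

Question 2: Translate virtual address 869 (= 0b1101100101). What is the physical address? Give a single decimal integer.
Answer: 2565

Derivation:
vaddr = 869 = 0b1101100101
Split: l1_idx=6, l2_idx=3, offset=5
L1[6] = 1
L2[1][3] = 80
paddr = 80 * 32 + 5 = 2565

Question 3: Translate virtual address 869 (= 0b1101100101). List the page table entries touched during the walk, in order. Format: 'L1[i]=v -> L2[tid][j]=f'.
vaddr = 869 = 0b1101100101
Split: l1_idx=6, l2_idx=3, offset=5

Answer: L1[6]=1 -> L2[1][3]=80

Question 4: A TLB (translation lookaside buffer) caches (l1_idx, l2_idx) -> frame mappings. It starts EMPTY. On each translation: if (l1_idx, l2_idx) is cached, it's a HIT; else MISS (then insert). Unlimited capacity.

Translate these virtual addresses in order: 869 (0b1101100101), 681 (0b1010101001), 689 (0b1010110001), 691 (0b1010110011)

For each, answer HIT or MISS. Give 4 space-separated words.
Answer: MISS MISS HIT HIT

Derivation:
vaddr=869: (6,3) not in TLB -> MISS, insert
vaddr=681: (5,1) not in TLB -> MISS, insert
vaddr=689: (5,1) in TLB -> HIT
vaddr=691: (5,1) in TLB -> HIT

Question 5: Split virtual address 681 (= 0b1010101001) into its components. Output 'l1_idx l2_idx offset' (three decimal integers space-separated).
vaddr = 681 = 0b1010101001
  top 3 bits -> l1_idx = 5
  next 2 bits -> l2_idx = 1
  bottom 5 bits -> offset = 9

Answer: 5 1 9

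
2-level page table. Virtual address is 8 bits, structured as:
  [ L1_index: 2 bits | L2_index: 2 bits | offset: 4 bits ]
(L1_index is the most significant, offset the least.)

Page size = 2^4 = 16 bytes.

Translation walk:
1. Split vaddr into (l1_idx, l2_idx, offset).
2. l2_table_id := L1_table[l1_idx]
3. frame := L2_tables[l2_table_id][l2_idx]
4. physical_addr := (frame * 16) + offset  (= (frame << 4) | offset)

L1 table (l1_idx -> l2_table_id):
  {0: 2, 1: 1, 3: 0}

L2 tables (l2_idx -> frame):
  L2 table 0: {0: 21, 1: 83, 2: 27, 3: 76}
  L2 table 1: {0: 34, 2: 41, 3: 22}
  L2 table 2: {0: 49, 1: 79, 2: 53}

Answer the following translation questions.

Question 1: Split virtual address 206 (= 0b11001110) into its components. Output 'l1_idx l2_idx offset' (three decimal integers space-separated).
Answer: 3 0 14

Derivation:
vaddr = 206 = 0b11001110
  top 2 bits -> l1_idx = 3
  next 2 bits -> l2_idx = 0
  bottom 4 bits -> offset = 14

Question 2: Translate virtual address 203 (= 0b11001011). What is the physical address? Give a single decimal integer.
vaddr = 203 = 0b11001011
Split: l1_idx=3, l2_idx=0, offset=11
L1[3] = 0
L2[0][0] = 21
paddr = 21 * 16 + 11 = 347

Answer: 347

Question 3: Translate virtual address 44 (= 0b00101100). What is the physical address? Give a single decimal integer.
vaddr = 44 = 0b00101100
Split: l1_idx=0, l2_idx=2, offset=12
L1[0] = 2
L2[2][2] = 53
paddr = 53 * 16 + 12 = 860

Answer: 860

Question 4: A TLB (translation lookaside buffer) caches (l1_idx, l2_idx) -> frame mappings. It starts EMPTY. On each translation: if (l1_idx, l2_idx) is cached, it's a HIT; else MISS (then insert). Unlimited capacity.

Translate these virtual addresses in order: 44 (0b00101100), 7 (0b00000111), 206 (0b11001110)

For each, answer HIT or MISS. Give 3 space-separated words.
Answer: MISS MISS MISS

Derivation:
vaddr=44: (0,2) not in TLB -> MISS, insert
vaddr=7: (0,0) not in TLB -> MISS, insert
vaddr=206: (3,0) not in TLB -> MISS, insert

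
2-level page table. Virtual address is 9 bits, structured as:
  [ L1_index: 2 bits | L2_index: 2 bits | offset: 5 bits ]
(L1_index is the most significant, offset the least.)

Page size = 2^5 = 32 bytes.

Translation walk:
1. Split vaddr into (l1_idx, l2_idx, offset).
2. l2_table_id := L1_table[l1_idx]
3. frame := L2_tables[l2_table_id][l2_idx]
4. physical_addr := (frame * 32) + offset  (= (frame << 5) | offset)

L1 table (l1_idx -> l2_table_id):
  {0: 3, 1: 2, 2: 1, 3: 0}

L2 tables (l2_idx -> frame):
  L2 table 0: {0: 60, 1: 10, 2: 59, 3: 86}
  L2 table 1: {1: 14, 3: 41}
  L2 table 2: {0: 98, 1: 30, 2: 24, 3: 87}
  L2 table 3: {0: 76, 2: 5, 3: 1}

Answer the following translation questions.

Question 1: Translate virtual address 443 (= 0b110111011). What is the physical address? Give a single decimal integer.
Answer: 347

Derivation:
vaddr = 443 = 0b110111011
Split: l1_idx=3, l2_idx=1, offset=27
L1[3] = 0
L2[0][1] = 10
paddr = 10 * 32 + 27 = 347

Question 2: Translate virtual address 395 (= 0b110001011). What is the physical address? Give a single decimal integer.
Answer: 1931

Derivation:
vaddr = 395 = 0b110001011
Split: l1_idx=3, l2_idx=0, offset=11
L1[3] = 0
L2[0][0] = 60
paddr = 60 * 32 + 11 = 1931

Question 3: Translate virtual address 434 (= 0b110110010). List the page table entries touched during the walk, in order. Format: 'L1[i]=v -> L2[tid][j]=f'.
vaddr = 434 = 0b110110010
Split: l1_idx=3, l2_idx=1, offset=18

Answer: L1[3]=0 -> L2[0][1]=10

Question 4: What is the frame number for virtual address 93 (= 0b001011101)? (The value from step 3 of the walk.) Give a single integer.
Answer: 5

Derivation:
vaddr = 93: l1_idx=0, l2_idx=2
L1[0] = 3; L2[3][2] = 5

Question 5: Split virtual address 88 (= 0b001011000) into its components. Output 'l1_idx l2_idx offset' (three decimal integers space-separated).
vaddr = 88 = 0b001011000
  top 2 bits -> l1_idx = 0
  next 2 bits -> l2_idx = 2
  bottom 5 bits -> offset = 24

Answer: 0 2 24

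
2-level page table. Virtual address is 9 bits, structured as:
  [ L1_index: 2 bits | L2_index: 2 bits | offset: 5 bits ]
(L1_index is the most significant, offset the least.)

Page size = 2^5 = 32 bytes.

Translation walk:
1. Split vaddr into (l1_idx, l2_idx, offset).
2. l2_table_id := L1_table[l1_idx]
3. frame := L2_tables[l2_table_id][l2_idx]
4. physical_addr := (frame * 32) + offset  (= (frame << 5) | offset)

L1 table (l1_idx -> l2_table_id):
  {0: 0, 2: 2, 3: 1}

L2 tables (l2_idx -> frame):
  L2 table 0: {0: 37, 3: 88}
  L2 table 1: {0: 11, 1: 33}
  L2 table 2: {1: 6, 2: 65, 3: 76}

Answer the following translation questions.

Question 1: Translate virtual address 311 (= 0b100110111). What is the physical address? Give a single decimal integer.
Answer: 215

Derivation:
vaddr = 311 = 0b100110111
Split: l1_idx=2, l2_idx=1, offset=23
L1[2] = 2
L2[2][1] = 6
paddr = 6 * 32 + 23 = 215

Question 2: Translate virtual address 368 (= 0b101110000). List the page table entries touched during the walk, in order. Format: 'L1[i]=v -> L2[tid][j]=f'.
vaddr = 368 = 0b101110000
Split: l1_idx=2, l2_idx=3, offset=16

Answer: L1[2]=2 -> L2[2][3]=76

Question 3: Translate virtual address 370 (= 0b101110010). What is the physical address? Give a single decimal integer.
Answer: 2450

Derivation:
vaddr = 370 = 0b101110010
Split: l1_idx=2, l2_idx=3, offset=18
L1[2] = 2
L2[2][3] = 76
paddr = 76 * 32 + 18 = 2450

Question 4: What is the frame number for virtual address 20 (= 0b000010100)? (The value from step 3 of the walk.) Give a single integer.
vaddr = 20: l1_idx=0, l2_idx=0
L1[0] = 0; L2[0][0] = 37

Answer: 37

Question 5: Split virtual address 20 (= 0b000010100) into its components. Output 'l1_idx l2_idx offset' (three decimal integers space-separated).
Answer: 0 0 20

Derivation:
vaddr = 20 = 0b000010100
  top 2 bits -> l1_idx = 0
  next 2 bits -> l2_idx = 0
  bottom 5 bits -> offset = 20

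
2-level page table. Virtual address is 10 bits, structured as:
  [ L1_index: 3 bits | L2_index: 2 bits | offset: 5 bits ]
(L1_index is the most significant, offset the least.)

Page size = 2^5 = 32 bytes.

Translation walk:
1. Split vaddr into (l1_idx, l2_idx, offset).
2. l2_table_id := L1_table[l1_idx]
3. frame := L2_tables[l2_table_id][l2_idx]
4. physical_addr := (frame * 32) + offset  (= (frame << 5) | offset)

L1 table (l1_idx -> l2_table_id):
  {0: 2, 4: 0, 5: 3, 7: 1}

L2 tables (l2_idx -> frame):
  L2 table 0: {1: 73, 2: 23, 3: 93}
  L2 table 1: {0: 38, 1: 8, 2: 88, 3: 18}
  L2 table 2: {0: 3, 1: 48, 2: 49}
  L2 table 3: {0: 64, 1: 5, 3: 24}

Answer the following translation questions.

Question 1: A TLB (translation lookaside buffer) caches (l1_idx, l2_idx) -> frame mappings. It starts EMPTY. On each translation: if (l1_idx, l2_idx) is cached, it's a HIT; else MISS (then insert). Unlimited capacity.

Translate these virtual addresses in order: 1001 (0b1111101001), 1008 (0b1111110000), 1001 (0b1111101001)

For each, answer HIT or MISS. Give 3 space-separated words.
vaddr=1001: (7,3) not in TLB -> MISS, insert
vaddr=1008: (7,3) in TLB -> HIT
vaddr=1001: (7,3) in TLB -> HIT

Answer: MISS HIT HIT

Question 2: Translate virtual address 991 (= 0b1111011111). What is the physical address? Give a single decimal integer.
Answer: 2847

Derivation:
vaddr = 991 = 0b1111011111
Split: l1_idx=7, l2_idx=2, offset=31
L1[7] = 1
L2[1][2] = 88
paddr = 88 * 32 + 31 = 2847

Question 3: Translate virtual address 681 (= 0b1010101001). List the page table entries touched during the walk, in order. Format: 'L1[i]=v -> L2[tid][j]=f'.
vaddr = 681 = 0b1010101001
Split: l1_idx=5, l2_idx=1, offset=9

Answer: L1[5]=3 -> L2[3][1]=5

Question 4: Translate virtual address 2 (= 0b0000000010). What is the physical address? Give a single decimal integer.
vaddr = 2 = 0b0000000010
Split: l1_idx=0, l2_idx=0, offset=2
L1[0] = 2
L2[2][0] = 3
paddr = 3 * 32 + 2 = 98

Answer: 98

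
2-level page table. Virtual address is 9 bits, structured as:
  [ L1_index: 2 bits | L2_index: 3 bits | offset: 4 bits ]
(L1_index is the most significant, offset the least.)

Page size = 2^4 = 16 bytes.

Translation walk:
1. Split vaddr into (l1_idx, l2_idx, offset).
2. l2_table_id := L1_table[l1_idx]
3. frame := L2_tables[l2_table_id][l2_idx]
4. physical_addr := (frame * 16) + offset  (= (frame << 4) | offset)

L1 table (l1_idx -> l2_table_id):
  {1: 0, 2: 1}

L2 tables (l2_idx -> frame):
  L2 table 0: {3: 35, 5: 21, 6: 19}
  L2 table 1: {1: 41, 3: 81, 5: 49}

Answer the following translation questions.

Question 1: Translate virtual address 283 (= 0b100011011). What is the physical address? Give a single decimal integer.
Answer: 667

Derivation:
vaddr = 283 = 0b100011011
Split: l1_idx=2, l2_idx=1, offset=11
L1[2] = 1
L2[1][1] = 41
paddr = 41 * 16 + 11 = 667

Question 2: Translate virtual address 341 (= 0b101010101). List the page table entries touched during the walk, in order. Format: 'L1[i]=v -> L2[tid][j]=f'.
vaddr = 341 = 0b101010101
Split: l1_idx=2, l2_idx=5, offset=5

Answer: L1[2]=1 -> L2[1][5]=49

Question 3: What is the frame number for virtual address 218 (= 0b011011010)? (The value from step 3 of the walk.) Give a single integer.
Answer: 21

Derivation:
vaddr = 218: l1_idx=1, l2_idx=5
L1[1] = 0; L2[0][5] = 21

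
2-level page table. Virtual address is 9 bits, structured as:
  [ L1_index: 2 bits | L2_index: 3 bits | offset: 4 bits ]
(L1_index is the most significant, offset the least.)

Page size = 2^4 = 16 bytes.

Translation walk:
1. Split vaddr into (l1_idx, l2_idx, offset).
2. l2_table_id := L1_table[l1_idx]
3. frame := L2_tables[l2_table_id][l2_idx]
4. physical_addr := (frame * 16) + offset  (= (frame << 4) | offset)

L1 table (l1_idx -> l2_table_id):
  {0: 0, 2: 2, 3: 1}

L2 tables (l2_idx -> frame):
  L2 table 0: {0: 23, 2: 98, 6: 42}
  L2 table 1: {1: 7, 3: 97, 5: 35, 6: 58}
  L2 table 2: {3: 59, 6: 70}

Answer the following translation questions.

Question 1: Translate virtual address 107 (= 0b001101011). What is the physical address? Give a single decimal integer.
Answer: 683

Derivation:
vaddr = 107 = 0b001101011
Split: l1_idx=0, l2_idx=6, offset=11
L1[0] = 0
L2[0][6] = 42
paddr = 42 * 16 + 11 = 683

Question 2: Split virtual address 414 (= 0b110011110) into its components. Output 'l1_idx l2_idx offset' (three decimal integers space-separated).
vaddr = 414 = 0b110011110
  top 2 bits -> l1_idx = 3
  next 3 bits -> l2_idx = 1
  bottom 4 bits -> offset = 14

Answer: 3 1 14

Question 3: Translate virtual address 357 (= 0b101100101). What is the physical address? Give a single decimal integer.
Answer: 1125

Derivation:
vaddr = 357 = 0b101100101
Split: l1_idx=2, l2_idx=6, offset=5
L1[2] = 2
L2[2][6] = 70
paddr = 70 * 16 + 5 = 1125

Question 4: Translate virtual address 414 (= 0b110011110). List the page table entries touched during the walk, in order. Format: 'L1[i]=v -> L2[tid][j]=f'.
Answer: L1[3]=1 -> L2[1][1]=7

Derivation:
vaddr = 414 = 0b110011110
Split: l1_idx=3, l2_idx=1, offset=14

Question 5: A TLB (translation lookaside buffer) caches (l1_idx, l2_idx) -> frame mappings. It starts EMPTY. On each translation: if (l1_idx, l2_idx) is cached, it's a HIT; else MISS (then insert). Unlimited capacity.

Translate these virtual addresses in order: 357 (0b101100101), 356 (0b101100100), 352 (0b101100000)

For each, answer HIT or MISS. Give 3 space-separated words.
Answer: MISS HIT HIT

Derivation:
vaddr=357: (2,6) not in TLB -> MISS, insert
vaddr=356: (2,6) in TLB -> HIT
vaddr=352: (2,6) in TLB -> HIT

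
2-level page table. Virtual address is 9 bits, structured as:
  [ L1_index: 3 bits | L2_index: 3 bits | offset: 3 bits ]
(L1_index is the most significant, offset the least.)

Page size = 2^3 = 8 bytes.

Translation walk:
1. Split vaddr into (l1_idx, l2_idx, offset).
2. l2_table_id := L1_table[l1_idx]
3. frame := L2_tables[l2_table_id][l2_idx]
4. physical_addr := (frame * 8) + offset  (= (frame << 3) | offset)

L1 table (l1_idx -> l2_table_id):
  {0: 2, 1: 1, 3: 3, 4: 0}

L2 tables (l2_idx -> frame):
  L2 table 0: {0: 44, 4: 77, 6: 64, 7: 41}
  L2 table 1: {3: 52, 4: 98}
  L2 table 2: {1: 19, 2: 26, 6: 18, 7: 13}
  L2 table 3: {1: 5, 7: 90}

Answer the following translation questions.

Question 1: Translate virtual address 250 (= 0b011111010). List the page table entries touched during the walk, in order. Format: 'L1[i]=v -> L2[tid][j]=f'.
vaddr = 250 = 0b011111010
Split: l1_idx=3, l2_idx=7, offset=2

Answer: L1[3]=3 -> L2[3][7]=90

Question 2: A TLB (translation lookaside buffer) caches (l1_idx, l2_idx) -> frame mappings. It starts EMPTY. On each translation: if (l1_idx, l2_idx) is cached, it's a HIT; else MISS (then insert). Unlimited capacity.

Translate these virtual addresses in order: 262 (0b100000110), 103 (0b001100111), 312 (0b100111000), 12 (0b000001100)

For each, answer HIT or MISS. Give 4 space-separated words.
vaddr=262: (4,0) not in TLB -> MISS, insert
vaddr=103: (1,4) not in TLB -> MISS, insert
vaddr=312: (4,7) not in TLB -> MISS, insert
vaddr=12: (0,1) not in TLB -> MISS, insert

Answer: MISS MISS MISS MISS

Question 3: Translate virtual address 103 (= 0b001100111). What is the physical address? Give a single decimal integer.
vaddr = 103 = 0b001100111
Split: l1_idx=1, l2_idx=4, offset=7
L1[1] = 1
L2[1][4] = 98
paddr = 98 * 8 + 7 = 791

Answer: 791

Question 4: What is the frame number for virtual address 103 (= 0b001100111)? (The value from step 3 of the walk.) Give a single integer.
Answer: 98

Derivation:
vaddr = 103: l1_idx=1, l2_idx=4
L1[1] = 1; L2[1][4] = 98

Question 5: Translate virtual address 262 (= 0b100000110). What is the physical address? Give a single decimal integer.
Answer: 358

Derivation:
vaddr = 262 = 0b100000110
Split: l1_idx=4, l2_idx=0, offset=6
L1[4] = 0
L2[0][0] = 44
paddr = 44 * 8 + 6 = 358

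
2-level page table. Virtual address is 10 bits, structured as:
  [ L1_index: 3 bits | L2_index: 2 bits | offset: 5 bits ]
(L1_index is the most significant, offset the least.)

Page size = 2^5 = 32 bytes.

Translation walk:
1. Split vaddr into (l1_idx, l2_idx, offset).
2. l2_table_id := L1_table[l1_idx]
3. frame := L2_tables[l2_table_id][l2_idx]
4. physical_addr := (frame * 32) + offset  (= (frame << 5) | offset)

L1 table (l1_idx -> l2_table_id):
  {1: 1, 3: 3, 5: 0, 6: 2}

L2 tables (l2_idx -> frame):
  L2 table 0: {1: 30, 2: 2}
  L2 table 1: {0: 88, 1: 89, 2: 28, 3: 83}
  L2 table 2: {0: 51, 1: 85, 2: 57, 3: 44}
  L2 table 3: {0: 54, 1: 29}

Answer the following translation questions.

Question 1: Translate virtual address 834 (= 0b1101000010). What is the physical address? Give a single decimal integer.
vaddr = 834 = 0b1101000010
Split: l1_idx=6, l2_idx=2, offset=2
L1[6] = 2
L2[2][2] = 57
paddr = 57 * 32 + 2 = 1826

Answer: 1826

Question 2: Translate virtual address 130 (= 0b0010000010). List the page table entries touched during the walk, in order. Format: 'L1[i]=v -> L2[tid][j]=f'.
Answer: L1[1]=1 -> L2[1][0]=88

Derivation:
vaddr = 130 = 0b0010000010
Split: l1_idx=1, l2_idx=0, offset=2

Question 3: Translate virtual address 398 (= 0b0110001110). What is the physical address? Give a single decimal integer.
Answer: 1742

Derivation:
vaddr = 398 = 0b0110001110
Split: l1_idx=3, l2_idx=0, offset=14
L1[3] = 3
L2[3][0] = 54
paddr = 54 * 32 + 14 = 1742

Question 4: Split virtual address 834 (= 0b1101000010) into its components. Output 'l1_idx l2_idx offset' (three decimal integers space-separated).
vaddr = 834 = 0b1101000010
  top 3 bits -> l1_idx = 6
  next 2 bits -> l2_idx = 2
  bottom 5 bits -> offset = 2

Answer: 6 2 2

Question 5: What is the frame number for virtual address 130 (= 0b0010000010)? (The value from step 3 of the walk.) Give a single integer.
vaddr = 130: l1_idx=1, l2_idx=0
L1[1] = 1; L2[1][0] = 88

Answer: 88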